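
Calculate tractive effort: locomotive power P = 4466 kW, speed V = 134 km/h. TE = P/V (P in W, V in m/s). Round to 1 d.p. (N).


Convert: P = 4466 kW = 4466000 W
V = 134 / 3.6 = 37.2222 m/s
TE = 4466000 / 37.2222
TE = 119982.1 N

119982.1


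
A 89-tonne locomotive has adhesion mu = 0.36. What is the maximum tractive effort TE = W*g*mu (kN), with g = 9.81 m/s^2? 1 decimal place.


TE_max = W * g * mu
TE_max = 89 * 9.81 * 0.36
TE_max = 873.09 * 0.36
TE_max = 314.3 kN

314.3


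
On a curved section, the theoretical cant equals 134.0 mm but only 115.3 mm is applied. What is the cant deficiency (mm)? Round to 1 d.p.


Cant deficiency = equilibrium cant - actual cant
CD = 134.0 - 115.3
CD = 18.7 mm

18.7


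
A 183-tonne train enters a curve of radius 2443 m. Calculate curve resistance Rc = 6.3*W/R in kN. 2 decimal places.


Rc = 6.3 * W / R
Rc = 6.3 * 183 / 2443
Rc = 1152.9 / 2443
Rc = 0.47 kN

0.47


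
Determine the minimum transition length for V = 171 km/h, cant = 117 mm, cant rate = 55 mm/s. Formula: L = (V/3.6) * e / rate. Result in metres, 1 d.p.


Convert speed: V = 171 / 3.6 = 47.5 m/s
L = 47.5 * 117 / 55
L = 5557.5 / 55
L = 101.0 m

101.0


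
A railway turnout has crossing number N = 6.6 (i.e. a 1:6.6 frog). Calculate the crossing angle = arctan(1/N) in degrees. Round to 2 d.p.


1/N = 1/6.6 = 0.151515
angle = arctan(0.151515) = 0.150371 rad
angle = 0.150371 * 180/pi = 8.62 degrees

8.62


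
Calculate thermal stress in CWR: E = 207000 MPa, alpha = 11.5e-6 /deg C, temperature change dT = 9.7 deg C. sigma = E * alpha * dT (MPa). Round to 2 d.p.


sigma = E * alpha * dT
sigma = 207000 * 11.5e-6 * 9.7
sigma = 2.3805 * 9.7
sigma = 23.09 MPa

23.09


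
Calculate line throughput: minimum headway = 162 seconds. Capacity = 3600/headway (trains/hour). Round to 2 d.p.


Capacity = 3600 / headway
Capacity = 3600 / 162
Capacity = 22.22 trains/hour

22.22


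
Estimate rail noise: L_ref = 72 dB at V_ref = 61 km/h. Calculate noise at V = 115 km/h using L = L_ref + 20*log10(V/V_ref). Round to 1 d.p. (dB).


V/V_ref = 115 / 61 = 1.885246
log10(1.885246) = 0.275368
20 * 0.275368 = 5.5074
L = 72 + 5.5074 = 77.5 dB

77.5


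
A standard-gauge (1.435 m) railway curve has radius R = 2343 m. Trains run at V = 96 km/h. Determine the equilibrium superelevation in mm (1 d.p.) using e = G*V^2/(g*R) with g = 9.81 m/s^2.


Convert speed: V = 96 / 3.6 = 26.6667 m/s
Apply formula: e = 1.435 * 26.6667^2 / (9.81 * 2343)
e = 1.435 * 711.1111 / 22984.83
e = 0.044396 m = 44.4 mm

44.4


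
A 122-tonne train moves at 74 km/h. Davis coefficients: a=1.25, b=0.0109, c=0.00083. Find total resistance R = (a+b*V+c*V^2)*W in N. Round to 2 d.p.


b*V = 0.0109 * 74 = 0.8066
c*V^2 = 0.00083 * 5476 = 4.54508
R_per_t = 1.25 + 0.8066 + 4.54508 = 6.60168 N/t
R_total = 6.60168 * 122 = 805.40 N

805.40


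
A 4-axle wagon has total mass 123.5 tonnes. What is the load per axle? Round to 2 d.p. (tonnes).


Load per axle = total weight / number of axles
Load = 123.5 / 4
Load = 30.88 tonnes

30.88


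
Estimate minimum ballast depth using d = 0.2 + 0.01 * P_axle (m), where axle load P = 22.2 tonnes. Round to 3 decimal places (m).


d = 0.2 + 0.01 * 22.2
d = 0.2 + 0.222
d = 0.422 m

0.422


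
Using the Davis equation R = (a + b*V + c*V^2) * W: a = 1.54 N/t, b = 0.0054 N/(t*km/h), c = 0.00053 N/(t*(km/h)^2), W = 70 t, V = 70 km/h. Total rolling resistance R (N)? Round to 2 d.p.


b*V = 0.0054 * 70 = 0.378
c*V^2 = 0.00053 * 4900 = 2.597
R_per_t = 1.54 + 0.378 + 2.597 = 4.515 N/t
R_total = 4.515 * 70 = 316.05 N

316.05


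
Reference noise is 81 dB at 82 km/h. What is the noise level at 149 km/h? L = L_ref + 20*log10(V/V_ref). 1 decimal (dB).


V/V_ref = 149 / 82 = 1.817073
log10(1.817073) = 0.259372
20 * 0.259372 = 5.1874
L = 81 + 5.1874 = 86.2 dB

86.2


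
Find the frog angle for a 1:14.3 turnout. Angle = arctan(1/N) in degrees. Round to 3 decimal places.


1/N = 1/14.3 = 0.06993
angle = arctan(0.06993) = 0.069816 rad
angle = 0.069816 * 180/pi = 4.000 degrees

4.000


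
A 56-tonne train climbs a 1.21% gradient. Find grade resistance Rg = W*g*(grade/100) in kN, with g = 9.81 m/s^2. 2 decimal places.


Rg = W * 9.81 * grade / 100
Rg = 56 * 9.81 * 1.21 / 100
Rg = 549.36 * 0.0121
Rg = 6.65 kN

6.65


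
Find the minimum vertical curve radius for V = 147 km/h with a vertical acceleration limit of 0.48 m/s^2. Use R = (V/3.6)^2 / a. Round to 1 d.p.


Convert speed: V = 147 / 3.6 = 40.8333 m/s
V^2 = 1667.3611 m^2/s^2
R_v = 1667.3611 / 0.48
R_v = 3473.7 m

3473.7


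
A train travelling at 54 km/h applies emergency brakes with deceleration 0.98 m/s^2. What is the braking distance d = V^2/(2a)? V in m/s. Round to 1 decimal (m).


Convert speed: V = 54 / 3.6 = 15.0 m/s
V^2 = 225.0
d = 225.0 / (2 * 0.98)
d = 225.0 / 1.96
d = 114.8 m

114.8


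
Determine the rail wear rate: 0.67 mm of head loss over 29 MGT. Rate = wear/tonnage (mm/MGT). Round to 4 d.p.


Wear rate = total wear / cumulative tonnage
Rate = 0.67 / 29
Rate = 0.0231 mm/MGT

0.0231


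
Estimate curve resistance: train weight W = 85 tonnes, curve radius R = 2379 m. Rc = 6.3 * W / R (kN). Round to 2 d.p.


Rc = 6.3 * W / R
Rc = 6.3 * 85 / 2379
Rc = 535.5 / 2379
Rc = 0.23 kN

0.23


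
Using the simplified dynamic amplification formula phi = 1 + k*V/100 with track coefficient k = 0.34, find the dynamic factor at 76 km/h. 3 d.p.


phi = 1 + k * V / 100
phi = 1 + 0.34 * 76 / 100
phi = 1 + 0.2584
phi = 1.258

1.258


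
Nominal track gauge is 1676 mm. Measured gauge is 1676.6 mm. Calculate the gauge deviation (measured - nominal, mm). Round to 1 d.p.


Deviation = measured - nominal
Deviation = 1676.6 - 1676
Deviation = 0.6 mm

0.6


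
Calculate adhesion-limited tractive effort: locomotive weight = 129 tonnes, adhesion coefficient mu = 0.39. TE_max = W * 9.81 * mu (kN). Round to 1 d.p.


TE_max = W * g * mu
TE_max = 129 * 9.81 * 0.39
TE_max = 1265.49 * 0.39
TE_max = 493.5 kN

493.5


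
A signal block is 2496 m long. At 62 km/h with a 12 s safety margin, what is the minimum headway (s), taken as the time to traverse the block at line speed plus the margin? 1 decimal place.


V = 62 / 3.6 = 17.2222 m/s
Block traversal time = 2496 / 17.2222 = 144.929 s
Headway = 144.929 + 12
Headway = 156.9 s

156.9


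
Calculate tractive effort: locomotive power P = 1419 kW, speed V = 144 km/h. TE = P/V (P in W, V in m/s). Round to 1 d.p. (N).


Convert: P = 1419 kW = 1419000 W
V = 144 / 3.6 = 40.0 m/s
TE = 1419000 / 40.0
TE = 35475.0 N

35475.0


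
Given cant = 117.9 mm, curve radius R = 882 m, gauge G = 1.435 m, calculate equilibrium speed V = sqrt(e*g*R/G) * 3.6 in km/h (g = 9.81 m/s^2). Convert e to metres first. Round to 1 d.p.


Convert cant: e = 117.9 mm = 0.1179 m
V_ms = sqrt(0.1179 * 9.81 * 882 / 1.435)
V_ms = sqrt(710.885239) = 26.6624 m/s
V = 26.6624 * 3.6 = 96.0 km/h

96.0


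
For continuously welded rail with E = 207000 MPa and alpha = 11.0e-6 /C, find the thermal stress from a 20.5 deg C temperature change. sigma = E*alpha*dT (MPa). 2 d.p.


sigma = E * alpha * dT
sigma = 207000 * 11.0e-6 * 20.5
sigma = 2.277 * 20.5
sigma = 46.68 MPa

46.68


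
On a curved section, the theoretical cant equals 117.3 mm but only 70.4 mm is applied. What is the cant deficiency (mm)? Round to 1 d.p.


Cant deficiency = equilibrium cant - actual cant
CD = 117.3 - 70.4
CD = 46.9 mm

46.9


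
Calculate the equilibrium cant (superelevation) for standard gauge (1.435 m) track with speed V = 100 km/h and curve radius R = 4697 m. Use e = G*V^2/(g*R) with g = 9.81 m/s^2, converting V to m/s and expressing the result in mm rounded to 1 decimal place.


Convert speed: V = 100 / 3.6 = 27.7778 m/s
Apply formula: e = 1.435 * 27.7778^2 / (9.81 * 4697)
e = 1.435 * 771.6049 / 46077.57
e = 0.02403 m = 24.0 mm

24.0


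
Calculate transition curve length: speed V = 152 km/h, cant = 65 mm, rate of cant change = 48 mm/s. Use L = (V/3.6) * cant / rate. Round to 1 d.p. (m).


Convert speed: V = 152 / 3.6 = 42.2222 m/s
L = 42.2222 * 65 / 48
L = 2744.4444 / 48
L = 57.2 m

57.2


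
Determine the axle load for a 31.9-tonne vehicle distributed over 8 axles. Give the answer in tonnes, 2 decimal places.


Load per axle = total weight / number of axles
Load = 31.9 / 8
Load = 3.99 tonnes

3.99


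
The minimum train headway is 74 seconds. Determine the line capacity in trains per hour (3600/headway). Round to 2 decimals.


Capacity = 3600 / headway
Capacity = 3600 / 74
Capacity = 48.65 trains/hour

48.65


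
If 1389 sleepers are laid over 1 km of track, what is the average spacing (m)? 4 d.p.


Spacing = 1000 m / number of sleepers
Spacing = 1000 / 1389
Spacing = 0.7199 m

0.7199


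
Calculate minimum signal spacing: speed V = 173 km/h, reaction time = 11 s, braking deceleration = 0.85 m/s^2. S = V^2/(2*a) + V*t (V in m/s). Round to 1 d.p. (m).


V = 173 / 3.6 = 48.0556 m/s
Braking distance = 48.0556^2 / (2*0.85) = 1358.4332 m
Sighting distance = 48.0556 * 11 = 528.6111 m
S = 1358.4332 + 528.6111 = 1887.0 m

1887.0


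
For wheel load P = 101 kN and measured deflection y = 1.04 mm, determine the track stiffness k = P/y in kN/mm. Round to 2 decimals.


Track stiffness k = P / y
k = 101 / 1.04
k = 97.12 kN/mm

97.12


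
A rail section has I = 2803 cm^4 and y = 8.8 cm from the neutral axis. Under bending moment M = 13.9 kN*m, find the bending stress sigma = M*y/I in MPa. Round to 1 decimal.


Convert units:
M = 13.9 kN*m = 13900000 N*mm
y = 8.8 cm = 88 mm
I = 2803 cm^4 = 28030000 mm^4
sigma = 13900000 * 88 / 28030000
sigma = 43.6 MPa

43.6


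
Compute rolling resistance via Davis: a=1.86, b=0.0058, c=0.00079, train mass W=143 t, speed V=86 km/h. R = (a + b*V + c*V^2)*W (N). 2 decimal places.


b*V = 0.0058 * 86 = 0.4988
c*V^2 = 0.00079 * 7396 = 5.84284
R_per_t = 1.86 + 0.4988 + 5.84284 = 8.20164 N/t
R_total = 8.20164 * 143 = 1172.83 N

1172.83


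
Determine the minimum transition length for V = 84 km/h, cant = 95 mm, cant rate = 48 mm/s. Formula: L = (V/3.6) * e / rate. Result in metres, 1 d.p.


Convert speed: V = 84 / 3.6 = 23.3333 m/s
L = 23.3333 * 95 / 48
L = 2216.6667 / 48
L = 46.2 m

46.2


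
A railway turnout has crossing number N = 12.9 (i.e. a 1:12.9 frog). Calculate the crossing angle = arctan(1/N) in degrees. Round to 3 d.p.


1/N = 1/12.9 = 0.077519
angle = arctan(0.077519) = 0.077365 rad
angle = 0.077365 * 180/pi = 4.433 degrees

4.433


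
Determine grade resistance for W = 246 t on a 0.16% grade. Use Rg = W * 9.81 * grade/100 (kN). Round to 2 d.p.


Rg = W * 9.81 * grade / 100
Rg = 246 * 9.81 * 0.16 / 100
Rg = 2413.26 * 0.0016
Rg = 3.86 kN

3.86


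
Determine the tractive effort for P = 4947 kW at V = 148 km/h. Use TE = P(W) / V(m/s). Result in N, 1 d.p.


Convert: P = 4947 kW = 4947000 W
V = 148 / 3.6 = 41.1111 m/s
TE = 4947000 / 41.1111
TE = 120332.4 N

120332.4


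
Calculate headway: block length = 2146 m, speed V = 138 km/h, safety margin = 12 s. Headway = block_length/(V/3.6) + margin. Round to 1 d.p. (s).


V = 138 / 3.6 = 38.3333 m/s
Block traversal time = 2146 / 38.3333 = 55.9826 s
Headway = 55.9826 + 12
Headway = 68.0 s

68.0


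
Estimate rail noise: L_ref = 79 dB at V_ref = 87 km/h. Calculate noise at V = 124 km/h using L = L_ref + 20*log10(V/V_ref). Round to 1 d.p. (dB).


V/V_ref = 124 / 87 = 1.425287
log10(1.425287) = 0.153902
20 * 0.153902 = 3.078
L = 79 + 3.078 = 82.1 dB

82.1


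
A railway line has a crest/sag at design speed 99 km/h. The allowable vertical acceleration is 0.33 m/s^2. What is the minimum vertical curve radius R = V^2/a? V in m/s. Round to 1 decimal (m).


Convert speed: V = 99 / 3.6 = 27.5 m/s
V^2 = 756.25 m^2/s^2
R_v = 756.25 / 0.33
R_v = 2291.7 m

2291.7


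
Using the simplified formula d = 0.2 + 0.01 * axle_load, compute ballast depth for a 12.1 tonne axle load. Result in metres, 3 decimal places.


d = 0.2 + 0.01 * 12.1
d = 0.2 + 0.121
d = 0.321 m

0.321


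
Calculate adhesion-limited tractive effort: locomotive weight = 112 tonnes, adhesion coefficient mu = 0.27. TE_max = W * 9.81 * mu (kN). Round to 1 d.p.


TE_max = W * g * mu
TE_max = 112 * 9.81 * 0.27
TE_max = 1098.72 * 0.27
TE_max = 296.7 kN

296.7


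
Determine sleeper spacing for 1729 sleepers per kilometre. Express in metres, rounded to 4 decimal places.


Spacing = 1000 m / number of sleepers
Spacing = 1000 / 1729
Spacing = 0.5784 m

0.5784


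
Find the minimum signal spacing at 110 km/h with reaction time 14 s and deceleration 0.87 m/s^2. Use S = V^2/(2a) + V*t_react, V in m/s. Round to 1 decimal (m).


V = 110 / 3.6 = 30.5556 m/s
Braking distance = 30.5556^2 / (2*0.87) = 536.5758 m
Sighting distance = 30.5556 * 14 = 427.7778 m
S = 536.5758 + 427.7778 = 964.4 m

964.4


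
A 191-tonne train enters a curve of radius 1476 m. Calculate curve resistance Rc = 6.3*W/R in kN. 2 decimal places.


Rc = 6.3 * W / R
Rc = 6.3 * 191 / 1476
Rc = 1203.3 / 1476
Rc = 0.82 kN

0.82


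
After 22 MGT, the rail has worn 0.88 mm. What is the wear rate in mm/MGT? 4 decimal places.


Wear rate = total wear / cumulative tonnage
Rate = 0.88 / 22
Rate = 0.0400 mm/MGT

0.0400


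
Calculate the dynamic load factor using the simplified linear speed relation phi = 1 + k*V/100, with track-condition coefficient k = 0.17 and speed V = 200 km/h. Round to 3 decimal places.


phi = 1 + k * V / 100
phi = 1 + 0.17 * 200 / 100
phi = 1 + 0.34
phi = 1.340

1.340


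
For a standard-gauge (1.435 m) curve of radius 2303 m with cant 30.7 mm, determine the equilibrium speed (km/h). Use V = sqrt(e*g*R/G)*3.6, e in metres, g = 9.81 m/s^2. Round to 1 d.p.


Convert cant: e = 30.7 mm = 0.0307 m
V_ms = sqrt(0.0307 * 9.81 * 2303 / 1.435)
V_ms = sqrt(483.336307) = 21.9849 m/s
V = 21.9849 * 3.6 = 79.1 km/h

79.1


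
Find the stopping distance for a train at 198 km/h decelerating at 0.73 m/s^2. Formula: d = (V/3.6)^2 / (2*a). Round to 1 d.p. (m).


Convert speed: V = 198 / 3.6 = 55.0 m/s
V^2 = 3025.0
d = 3025.0 / (2 * 0.73)
d = 3025.0 / 1.46
d = 2071.9 m

2071.9


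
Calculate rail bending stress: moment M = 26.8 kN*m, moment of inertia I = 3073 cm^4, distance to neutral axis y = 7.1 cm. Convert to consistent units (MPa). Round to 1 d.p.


Convert units:
M = 26.8 kN*m = 26800000 N*mm
y = 7.1 cm = 71 mm
I = 3073 cm^4 = 30730000 mm^4
sigma = 26800000 * 71 / 30730000
sigma = 61.9 MPa

61.9


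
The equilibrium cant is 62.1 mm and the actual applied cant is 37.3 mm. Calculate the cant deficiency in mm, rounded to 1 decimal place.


Cant deficiency = equilibrium cant - actual cant
CD = 62.1 - 37.3
CD = 24.8 mm

24.8


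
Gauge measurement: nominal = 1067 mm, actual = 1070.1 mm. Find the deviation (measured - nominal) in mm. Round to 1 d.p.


Deviation = measured - nominal
Deviation = 1070.1 - 1067
Deviation = 3.1 mm

3.1


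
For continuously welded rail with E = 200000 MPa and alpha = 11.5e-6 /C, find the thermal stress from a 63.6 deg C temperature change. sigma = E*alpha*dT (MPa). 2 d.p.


sigma = E * alpha * dT
sigma = 200000 * 11.5e-6 * 63.6
sigma = 2.3 * 63.6
sigma = 146.28 MPa

146.28


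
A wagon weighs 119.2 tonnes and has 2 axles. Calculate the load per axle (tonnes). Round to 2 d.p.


Load per axle = total weight / number of axles
Load = 119.2 / 2
Load = 59.60 tonnes

59.60


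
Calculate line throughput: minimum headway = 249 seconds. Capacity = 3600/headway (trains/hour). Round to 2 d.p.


Capacity = 3600 / headway
Capacity = 3600 / 249
Capacity = 14.46 trains/hour

14.46


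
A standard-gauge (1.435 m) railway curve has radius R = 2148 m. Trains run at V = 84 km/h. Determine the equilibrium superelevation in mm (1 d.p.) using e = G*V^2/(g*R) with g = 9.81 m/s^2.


Convert speed: V = 84 / 3.6 = 23.3333 m/s
Apply formula: e = 1.435 * 23.3333^2 / (9.81 * 2148)
e = 1.435 * 544.4444 / 21071.88
e = 0.037077 m = 37.1 mm

37.1


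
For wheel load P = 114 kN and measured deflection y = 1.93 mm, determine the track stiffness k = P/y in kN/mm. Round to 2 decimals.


Track stiffness k = P / y
k = 114 / 1.93
k = 59.07 kN/mm

59.07


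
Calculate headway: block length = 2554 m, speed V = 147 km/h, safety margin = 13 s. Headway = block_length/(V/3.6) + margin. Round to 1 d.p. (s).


V = 147 / 3.6 = 40.8333 m/s
Block traversal time = 2554 / 40.8333 = 62.5469 s
Headway = 62.5469 + 13
Headway = 75.5 s

75.5


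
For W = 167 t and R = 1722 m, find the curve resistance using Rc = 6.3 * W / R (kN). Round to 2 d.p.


Rc = 6.3 * W / R
Rc = 6.3 * 167 / 1722
Rc = 1052.1 / 1722
Rc = 0.61 kN

0.61


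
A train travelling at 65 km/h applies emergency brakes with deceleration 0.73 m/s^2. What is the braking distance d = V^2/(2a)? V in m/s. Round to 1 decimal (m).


Convert speed: V = 65 / 3.6 = 18.0556 m/s
V^2 = 326.0031
d = 326.0031 / (2 * 0.73)
d = 326.0031 / 1.46
d = 223.3 m

223.3


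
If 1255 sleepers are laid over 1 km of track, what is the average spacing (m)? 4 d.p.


Spacing = 1000 m / number of sleepers
Spacing = 1000 / 1255
Spacing = 0.7968 m

0.7968


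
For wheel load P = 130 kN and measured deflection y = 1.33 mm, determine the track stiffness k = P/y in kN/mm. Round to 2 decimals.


Track stiffness k = P / y
k = 130 / 1.33
k = 97.74 kN/mm

97.74


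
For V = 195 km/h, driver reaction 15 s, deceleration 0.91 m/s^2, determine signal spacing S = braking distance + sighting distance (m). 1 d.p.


V = 195 / 3.6 = 54.1667 m/s
Braking distance = 54.1667^2 / (2*0.91) = 1612.1032 m
Sighting distance = 54.1667 * 15 = 812.5 m
S = 1612.1032 + 812.5 = 2424.6 m

2424.6


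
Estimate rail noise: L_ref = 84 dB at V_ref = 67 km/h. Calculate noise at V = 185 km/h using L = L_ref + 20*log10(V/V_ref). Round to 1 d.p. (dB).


V/V_ref = 185 / 67 = 2.761194
log10(2.761194) = 0.441097
20 * 0.441097 = 8.8219
L = 84 + 8.8219 = 92.8 dB

92.8


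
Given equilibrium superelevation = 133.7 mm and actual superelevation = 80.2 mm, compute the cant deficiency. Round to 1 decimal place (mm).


Cant deficiency = equilibrium cant - actual cant
CD = 133.7 - 80.2
CD = 53.5 mm

53.5


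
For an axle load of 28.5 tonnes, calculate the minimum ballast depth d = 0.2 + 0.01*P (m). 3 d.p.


d = 0.2 + 0.01 * 28.5
d = 0.2 + 0.285
d = 0.485 m

0.485


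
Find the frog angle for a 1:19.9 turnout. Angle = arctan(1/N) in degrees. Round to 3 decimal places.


1/N = 1/19.9 = 0.050251
angle = arctan(0.050251) = 0.050209 rad
angle = 0.050209 * 180/pi = 2.877 degrees

2.877


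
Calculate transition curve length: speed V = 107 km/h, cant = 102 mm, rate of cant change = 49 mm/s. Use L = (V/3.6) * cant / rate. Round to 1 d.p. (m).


Convert speed: V = 107 / 3.6 = 29.7222 m/s
L = 29.7222 * 102 / 49
L = 3031.6667 / 49
L = 61.9 m

61.9


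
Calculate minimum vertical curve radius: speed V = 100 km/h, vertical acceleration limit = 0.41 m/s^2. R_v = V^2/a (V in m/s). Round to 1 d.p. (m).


Convert speed: V = 100 / 3.6 = 27.7778 m/s
V^2 = 771.6049 m^2/s^2
R_v = 771.6049 / 0.41
R_v = 1882.0 m

1882.0


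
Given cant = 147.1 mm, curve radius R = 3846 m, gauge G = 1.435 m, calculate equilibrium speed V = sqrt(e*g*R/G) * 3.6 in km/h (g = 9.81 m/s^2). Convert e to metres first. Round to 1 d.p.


Convert cant: e = 147.1 mm = 0.1471 m
V_ms = sqrt(0.1471 * 9.81 * 3846 / 1.435)
V_ms = sqrt(3867.577802) = 62.1899 m/s
V = 62.1899 * 3.6 = 223.9 km/h

223.9


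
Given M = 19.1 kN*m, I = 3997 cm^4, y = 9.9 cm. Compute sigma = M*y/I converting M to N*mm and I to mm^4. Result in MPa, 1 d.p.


Convert units:
M = 19.1 kN*m = 19100000 N*mm
y = 9.9 cm = 99 mm
I = 3997 cm^4 = 39970000 mm^4
sigma = 19100000 * 99 / 39970000
sigma = 47.3 MPa

47.3


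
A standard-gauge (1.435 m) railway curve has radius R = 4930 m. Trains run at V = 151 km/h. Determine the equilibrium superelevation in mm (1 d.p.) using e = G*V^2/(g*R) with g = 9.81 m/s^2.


Convert speed: V = 151 / 3.6 = 41.9444 m/s
Apply formula: e = 1.435 * 41.9444^2 / (9.81 * 4930)
e = 1.435 * 1759.3364 / 48363.3
e = 0.052202 m = 52.2 mm

52.2


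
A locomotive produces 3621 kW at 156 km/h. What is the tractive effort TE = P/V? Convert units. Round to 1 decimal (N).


Convert: P = 3621 kW = 3621000 W
V = 156 / 3.6 = 43.3333 m/s
TE = 3621000 / 43.3333
TE = 83561.5 N

83561.5


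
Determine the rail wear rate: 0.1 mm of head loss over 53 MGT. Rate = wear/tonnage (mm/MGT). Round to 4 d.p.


Wear rate = total wear / cumulative tonnage
Rate = 0.1 / 53
Rate = 0.0019 mm/MGT

0.0019


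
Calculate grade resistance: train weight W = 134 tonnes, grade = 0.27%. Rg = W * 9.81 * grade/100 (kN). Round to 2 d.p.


Rg = W * 9.81 * grade / 100
Rg = 134 * 9.81 * 0.27 / 100
Rg = 1314.54 * 0.0027
Rg = 3.55 kN

3.55


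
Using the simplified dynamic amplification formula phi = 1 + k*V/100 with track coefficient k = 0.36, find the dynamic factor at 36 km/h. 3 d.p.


phi = 1 + k * V / 100
phi = 1 + 0.36 * 36 / 100
phi = 1 + 0.1296
phi = 1.130

1.130


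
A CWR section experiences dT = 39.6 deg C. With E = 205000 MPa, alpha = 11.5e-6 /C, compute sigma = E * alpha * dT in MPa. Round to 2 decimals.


sigma = E * alpha * dT
sigma = 205000 * 11.5e-6 * 39.6
sigma = 2.3575 * 39.6
sigma = 93.36 MPa

93.36


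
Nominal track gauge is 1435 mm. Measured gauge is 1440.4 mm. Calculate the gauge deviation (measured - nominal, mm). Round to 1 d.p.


Deviation = measured - nominal
Deviation = 1440.4 - 1435
Deviation = 5.4 mm

5.4


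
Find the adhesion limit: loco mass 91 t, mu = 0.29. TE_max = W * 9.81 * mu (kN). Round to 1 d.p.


TE_max = W * g * mu
TE_max = 91 * 9.81 * 0.29
TE_max = 892.71 * 0.29
TE_max = 258.9 kN

258.9


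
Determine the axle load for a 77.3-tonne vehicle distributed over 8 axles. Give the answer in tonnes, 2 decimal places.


Load per axle = total weight / number of axles
Load = 77.3 / 8
Load = 9.66 tonnes

9.66


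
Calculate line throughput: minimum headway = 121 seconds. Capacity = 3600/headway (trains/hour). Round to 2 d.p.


Capacity = 3600 / headway
Capacity = 3600 / 121
Capacity = 29.75 trains/hour

29.75


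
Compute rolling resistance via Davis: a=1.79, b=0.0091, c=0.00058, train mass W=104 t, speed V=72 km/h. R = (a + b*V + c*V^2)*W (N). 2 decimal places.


b*V = 0.0091 * 72 = 0.6552
c*V^2 = 0.00058 * 5184 = 3.00672
R_per_t = 1.79 + 0.6552 + 3.00672 = 5.45192 N/t
R_total = 5.45192 * 104 = 567.00 N

567.00


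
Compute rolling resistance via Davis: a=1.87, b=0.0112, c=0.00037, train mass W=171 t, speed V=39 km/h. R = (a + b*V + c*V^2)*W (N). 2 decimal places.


b*V = 0.0112 * 39 = 0.4368
c*V^2 = 0.00037 * 1521 = 0.56277
R_per_t = 1.87 + 0.4368 + 0.56277 = 2.86957 N/t
R_total = 2.86957 * 171 = 490.70 N

490.70


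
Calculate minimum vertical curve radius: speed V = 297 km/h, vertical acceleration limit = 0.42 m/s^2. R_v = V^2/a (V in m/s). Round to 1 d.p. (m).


Convert speed: V = 297 / 3.6 = 82.5 m/s
V^2 = 6806.25 m^2/s^2
R_v = 6806.25 / 0.42
R_v = 16205.4 m

16205.4


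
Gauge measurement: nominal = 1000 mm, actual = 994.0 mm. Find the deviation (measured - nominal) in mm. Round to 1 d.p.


Deviation = measured - nominal
Deviation = 994.0 - 1000
Deviation = -6.0 mm

-6.0


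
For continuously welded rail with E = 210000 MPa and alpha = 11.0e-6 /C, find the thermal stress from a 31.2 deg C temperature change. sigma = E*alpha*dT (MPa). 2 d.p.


sigma = E * alpha * dT
sigma = 210000 * 11.0e-6 * 31.2
sigma = 2.31 * 31.2
sigma = 72.07 MPa

72.07


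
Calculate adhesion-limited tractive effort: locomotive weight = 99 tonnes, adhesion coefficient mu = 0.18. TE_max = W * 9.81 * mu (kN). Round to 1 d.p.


TE_max = W * g * mu
TE_max = 99 * 9.81 * 0.18
TE_max = 971.19 * 0.18
TE_max = 174.8 kN

174.8


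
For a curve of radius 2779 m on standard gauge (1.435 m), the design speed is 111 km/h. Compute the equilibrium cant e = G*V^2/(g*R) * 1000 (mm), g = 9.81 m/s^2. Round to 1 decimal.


Convert speed: V = 111 / 3.6 = 30.8333 m/s
Apply formula: e = 1.435 * 30.8333^2 / (9.81 * 2779)
e = 1.435 * 950.6944 / 27261.99
e = 0.050042 m = 50.0 mm

50.0


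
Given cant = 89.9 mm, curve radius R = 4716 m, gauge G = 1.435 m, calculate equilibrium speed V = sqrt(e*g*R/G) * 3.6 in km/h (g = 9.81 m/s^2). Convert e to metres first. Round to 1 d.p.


Convert cant: e = 89.9 mm = 0.0899 m
V_ms = sqrt(0.0899 * 9.81 * 4716 / 1.435)
V_ms = sqrt(2898.348435) = 53.8363 m/s
V = 53.8363 * 3.6 = 193.8 km/h

193.8


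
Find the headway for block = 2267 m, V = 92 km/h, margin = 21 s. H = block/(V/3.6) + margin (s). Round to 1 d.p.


V = 92 / 3.6 = 25.5556 m/s
Block traversal time = 2267 / 25.5556 = 88.7087 s
Headway = 88.7087 + 21
Headway = 109.7 s

109.7


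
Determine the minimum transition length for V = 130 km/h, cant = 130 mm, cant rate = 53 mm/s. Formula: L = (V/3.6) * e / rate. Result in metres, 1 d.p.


Convert speed: V = 130 / 3.6 = 36.1111 m/s
L = 36.1111 * 130 / 53
L = 4694.4444 / 53
L = 88.6 m

88.6


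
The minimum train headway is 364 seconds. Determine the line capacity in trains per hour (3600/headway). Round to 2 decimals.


Capacity = 3600 / headway
Capacity = 3600 / 364
Capacity = 9.89 trains/hour

9.89


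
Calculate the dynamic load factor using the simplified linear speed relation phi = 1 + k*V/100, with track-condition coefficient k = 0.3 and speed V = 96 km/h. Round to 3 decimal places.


phi = 1 + k * V / 100
phi = 1 + 0.3 * 96 / 100
phi = 1 + 0.288
phi = 1.288

1.288


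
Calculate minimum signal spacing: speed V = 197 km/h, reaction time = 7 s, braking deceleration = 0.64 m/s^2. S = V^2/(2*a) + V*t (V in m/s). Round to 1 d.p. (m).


V = 197 / 3.6 = 54.7222 m/s
Braking distance = 54.7222^2 / (2*0.64) = 2339.47 m
Sighting distance = 54.7222 * 7 = 383.0556 m
S = 2339.47 + 383.0556 = 2722.5 m

2722.5


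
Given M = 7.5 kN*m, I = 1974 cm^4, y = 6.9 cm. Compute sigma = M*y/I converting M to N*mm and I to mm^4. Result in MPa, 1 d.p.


Convert units:
M = 7.5 kN*m = 7500000 N*mm
y = 6.9 cm = 69 mm
I = 1974 cm^4 = 19740000 mm^4
sigma = 7500000 * 69 / 19740000
sigma = 26.2 MPa

26.2


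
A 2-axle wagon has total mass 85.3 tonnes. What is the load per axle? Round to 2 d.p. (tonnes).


Load per axle = total weight / number of axles
Load = 85.3 / 2
Load = 42.65 tonnes

42.65


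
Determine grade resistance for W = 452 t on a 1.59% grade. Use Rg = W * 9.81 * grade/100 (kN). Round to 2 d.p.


Rg = W * 9.81 * grade / 100
Rg = 452 * 9.81 * 1.59 / 100
Rg = 4434.12 * 0.0159
Rg = 70.50 kN

70.50


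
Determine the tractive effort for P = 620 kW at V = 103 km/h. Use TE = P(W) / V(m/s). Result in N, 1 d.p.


Convert: P = 620 kW = 620000 W
V = 103 / 3.6 = 28.6111 m/s
TE = 620000 / 28.6111
TE = 21669.9 N

21669.9


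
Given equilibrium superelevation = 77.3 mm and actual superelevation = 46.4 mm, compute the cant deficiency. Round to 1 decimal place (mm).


Cant deficiency = equilibrium cant - actual cant
CD = 77.3 - 46.4
CD = 30.9 mm

30.9


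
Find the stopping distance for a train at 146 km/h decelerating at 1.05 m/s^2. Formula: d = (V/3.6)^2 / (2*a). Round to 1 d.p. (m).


Convert speed: V = 146 / 3.6 = 40.5556 m/s
V^2 = 1644.7531
d = 1644.7531 / (2 * 1.05)
d = 1644.7531 / 2.1
d = 783.2 m

783.2


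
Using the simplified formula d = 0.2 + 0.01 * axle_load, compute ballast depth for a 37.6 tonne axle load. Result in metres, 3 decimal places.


d = 0.2 + 0.01 * 37.6
d = 0.2 + 0.376
d = 0.576 m

0.576


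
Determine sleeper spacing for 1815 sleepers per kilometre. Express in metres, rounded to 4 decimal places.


Spacing = 1000 m / number of sleepers
Spacing = 1000 / 1815
Spacing = 0.5510 m

0.5510


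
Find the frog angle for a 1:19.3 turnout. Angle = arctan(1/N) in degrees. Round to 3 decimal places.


1/N = 1/19.3 = 0.051813
angle = arctan(0.051813) = 0.051767 rad
angle = 0.051767 * 180/pi = 2.966 degrees

2.966


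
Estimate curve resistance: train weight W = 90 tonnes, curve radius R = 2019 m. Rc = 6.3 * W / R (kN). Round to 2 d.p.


Rc = 6.3 * W / R
Rc = 6.3 * 90 / 2019
Rc = 567.0 / 2019
Rc = 0.28 kN

0.28


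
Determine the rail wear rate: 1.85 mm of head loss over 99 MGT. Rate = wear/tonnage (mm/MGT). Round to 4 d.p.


Wear rate = total wear / cumulative tonnage
Rate = 1.85 / 99
Rate = 0.0187 mm/MGT

0.0187


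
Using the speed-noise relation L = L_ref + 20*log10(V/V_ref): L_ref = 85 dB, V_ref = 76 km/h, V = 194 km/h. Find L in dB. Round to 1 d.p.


V/V_ref = 194 / 76 = 2.552632
log10(2.552632) = 0.406988
20 * 0.406988 = 8.1398
L = 85 + 8.1398 = 93.1 dB

93.1


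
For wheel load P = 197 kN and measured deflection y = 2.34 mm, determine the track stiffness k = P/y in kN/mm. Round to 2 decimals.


Track stiffness k = P / y
k = 197 / 2.34
k = 84.19 kN/mm

84.19


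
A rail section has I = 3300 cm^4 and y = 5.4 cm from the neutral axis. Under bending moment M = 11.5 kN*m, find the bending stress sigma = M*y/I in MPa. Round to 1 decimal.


Convert units:
M = 11.5 kN*m = 11500000 N*mm
y = 5.4 cm = 54 mm
I = 3300 cm^4 = 33000000 mm^4
sigma = 11500000 * 54 / 33000000
sigma = 18.8 MPa

18.8


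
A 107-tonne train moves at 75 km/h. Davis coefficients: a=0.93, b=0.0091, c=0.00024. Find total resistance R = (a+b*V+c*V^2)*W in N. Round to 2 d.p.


b*V = 0.0091 * 75 = 0.6825
c*V^2 = 0.00024 * 5625 = 1.35
R_per_t = 0.93 + 0.6825 + 1.35 = 2.9625 N/t
R_total = 2.9625 * 107 = 316.99 N

316.99


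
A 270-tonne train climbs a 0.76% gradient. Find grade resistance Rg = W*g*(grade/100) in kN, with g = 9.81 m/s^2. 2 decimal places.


Rg = W * 9.81 * grade / 100
Rg = 270 * 9.81 * 0.76 / 100
Rg = 2648.7 * 0.0076
Rg = 20.13 kN

20.13


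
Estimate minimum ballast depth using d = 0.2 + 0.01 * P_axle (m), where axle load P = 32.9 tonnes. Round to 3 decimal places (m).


d = 0.2 + 0.01 * 32.9
d = 0.2 + 0.329
d = 0.529 m

0.529


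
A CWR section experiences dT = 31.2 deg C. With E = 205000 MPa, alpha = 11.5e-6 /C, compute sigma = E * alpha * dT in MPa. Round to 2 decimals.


sigma = E * alpha * dT
sigma = 205000 * 11.5e-6 * 31.2
sigma = 2.3575 * 31.2
sigma = 73.55 MPa

73.55


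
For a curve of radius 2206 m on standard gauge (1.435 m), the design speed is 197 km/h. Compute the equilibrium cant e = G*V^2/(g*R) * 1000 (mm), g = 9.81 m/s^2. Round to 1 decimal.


Convert speed: V = 197 / 3.6 = 54.7222 m/s
Apply formula: e = 1.435 * 54.7222^2 / (9.81 * 2206)
e = 1.435 * 2994.5216 / 21640.86
e = 0.198566 m = 198.6 mm

198.6


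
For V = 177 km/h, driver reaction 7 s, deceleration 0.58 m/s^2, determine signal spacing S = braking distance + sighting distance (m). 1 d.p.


V = 177 / 3.6 = 49.1667 m/s
Braking distance = 49.1667^2 / (2*0.58) = 2083.932 m
Sighting distance = 49.1667 * 7 = 344.1667 m
S = 2083.932 + 344.1667 = 2428.1 m

2428.1


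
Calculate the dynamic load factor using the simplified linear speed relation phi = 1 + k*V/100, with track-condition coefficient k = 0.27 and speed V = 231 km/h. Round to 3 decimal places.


phi = 1 + k * V / 100
phi = 1 + 0.27 * 231 / 100
phi = 1 + 0.6237
phi = 1.624

1.624


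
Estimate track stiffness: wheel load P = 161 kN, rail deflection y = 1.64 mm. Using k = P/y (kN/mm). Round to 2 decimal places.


Track stiffness k = P / y
k = 161 / 1.64
k = 98.17 kN/mm

98.17


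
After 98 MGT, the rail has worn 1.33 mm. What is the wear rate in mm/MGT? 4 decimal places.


Wear rate = total wear / cumulative tonnage
Rate = 1.33 / 98
Rate = 0.0136 mm/MGT

0.0136


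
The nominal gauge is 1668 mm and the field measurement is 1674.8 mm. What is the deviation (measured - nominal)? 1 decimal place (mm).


Deviation = measured - nominal
Deviation = 1674.8 - 1668
Deviation = 6.8 mm

6.8


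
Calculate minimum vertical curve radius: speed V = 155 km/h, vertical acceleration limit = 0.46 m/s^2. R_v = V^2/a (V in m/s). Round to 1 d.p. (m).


Convert speed: V = 155 / 3.6 = 43.0556 m/s
V^2 = 1853.7809 m^2/s^2
R_v = 1853.7809 / 0.46
R_v = 4030.0 m

4030.0


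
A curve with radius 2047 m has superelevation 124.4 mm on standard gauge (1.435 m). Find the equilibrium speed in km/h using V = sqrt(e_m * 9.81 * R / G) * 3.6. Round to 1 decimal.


Convert cant: e = 124.4 mm = 0.1244 m
V_ms = sqrt(0.1244 * 9.81 * 2047 / 1.435)
V_ms = sqrt(1740.825859) = 41.7232 m/s
V = 41.7232 * 3.6 = 150.2 km/h

150.2


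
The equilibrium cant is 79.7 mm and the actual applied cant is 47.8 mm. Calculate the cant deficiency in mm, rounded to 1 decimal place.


Cant deficiency = equilibrium cant - actual cant
CD = 79.7 - 47.8
CD = 31.9 mm

31.9


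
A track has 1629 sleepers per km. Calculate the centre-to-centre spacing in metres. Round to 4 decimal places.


Spacing = 1000 m / number of sleepers
Spacing = 1000 / 1629
Spacing = 0.6139 m

0.6139


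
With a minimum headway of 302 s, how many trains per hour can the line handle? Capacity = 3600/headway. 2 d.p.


Capacity = 3600 / headway
Capacity = 3600 / 302
Capacity = 11.92 trains/hour

11.92


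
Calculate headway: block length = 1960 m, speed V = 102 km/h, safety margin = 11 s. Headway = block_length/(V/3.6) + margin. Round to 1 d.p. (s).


V = 102 / 3.6 = 28.3333 m/s
Block traversal time = 1960 / 28.3333 = 69.1765 s
Headway = 69.1765 + 11
Headway = 80.2 s

80.2


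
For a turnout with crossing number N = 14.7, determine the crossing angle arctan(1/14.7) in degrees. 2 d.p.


1/N = 1/14.7 = 0.068027
angle = arctan(0.068027) = 0.067923 rad
angle = 0.067923 * 180/pi = 3.89 degrees

3.89


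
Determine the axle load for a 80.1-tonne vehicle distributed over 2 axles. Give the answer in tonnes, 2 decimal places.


Load per axle = total weight / number of axles
Load = 80.1 / 2
Load = 40.05 tonnes

40.05


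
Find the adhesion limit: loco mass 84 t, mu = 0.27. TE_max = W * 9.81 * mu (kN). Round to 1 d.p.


TE_max = W * g * mu
TE_max = 84 * 9.81 * 0.27
TE_max = 824.04 * 0.27
TE_max = 222.5 kN

222.5


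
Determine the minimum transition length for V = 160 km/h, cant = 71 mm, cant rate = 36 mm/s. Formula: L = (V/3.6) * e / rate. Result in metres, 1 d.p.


Convert speed: V = 160 / 3.6 = 44.4444 m/s
L = 44.4444 * 71 / 36
L = 3155.5556 / 36
L = 87.7 m

87.7


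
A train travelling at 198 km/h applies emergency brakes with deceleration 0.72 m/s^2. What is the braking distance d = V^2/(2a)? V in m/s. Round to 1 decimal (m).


Convert speed: V = 198 / 3.6 = 55.0 m/s
V^2 = 3025.0
d = 3025.0 / (2 * 0.72)
d = 3025.0 / 1.44
d = 2100.7 m

2100.7


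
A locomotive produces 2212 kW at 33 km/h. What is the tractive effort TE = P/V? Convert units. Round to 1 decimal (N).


Convert: P = 2212 kW = 2212000 W
V = 33 / 3.6 = 9.1667 m/s
TE = 2212000 / 9.1667
TE = 241309.1 N

241309.1


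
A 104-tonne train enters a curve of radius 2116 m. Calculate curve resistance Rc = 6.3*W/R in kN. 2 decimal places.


Rc = 6.3 * W / R
Rc = 6.3 * 104 / 2116
Rc = 655.2 / 2116
Rc = 0.31 kN

0.31


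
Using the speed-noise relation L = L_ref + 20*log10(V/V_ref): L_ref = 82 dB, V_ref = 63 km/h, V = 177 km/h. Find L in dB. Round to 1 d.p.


V/V_ref = 177 / 63 = 2.809524
log10(2.809524) = 0.448633
20 * 0.448633 = 8.9727
L = 82 + 8.9727 = 91.0 dB

91.0


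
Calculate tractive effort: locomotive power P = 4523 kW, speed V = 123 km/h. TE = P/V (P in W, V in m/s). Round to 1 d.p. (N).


Convert: P = 4523 kW = 4523000 W
V = 123 / 3.6 = 34.1667 m/s
TE = 4523000 / 34.1667
TE = 132380.5 N

132380.5


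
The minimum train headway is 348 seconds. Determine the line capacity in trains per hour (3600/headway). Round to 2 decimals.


Capacity = 3600 / headway
Capacity = 3600 / 348
Capacity = 10.34 trains/hour

10.34


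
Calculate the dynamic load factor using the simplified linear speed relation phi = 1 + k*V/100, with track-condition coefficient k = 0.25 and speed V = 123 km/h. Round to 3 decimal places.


phi = 1 + k * V / 100
phi = 1 + 0.25 * 123 / 100
phi = 1 + 0.3075
phi = 1.308

1.308


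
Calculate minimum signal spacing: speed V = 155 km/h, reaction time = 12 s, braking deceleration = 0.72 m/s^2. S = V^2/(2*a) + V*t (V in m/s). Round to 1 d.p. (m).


V = 155 / 3.6 = 43.0556 m/s
Braking distance = 43.0556^2 / (2*0.72) = 1287.3478 m
Sighting distance = 43.0556 * 12 = 516.6667 m
S = 1287.3478 + 516.6667 = 1804.0 m

1804.0


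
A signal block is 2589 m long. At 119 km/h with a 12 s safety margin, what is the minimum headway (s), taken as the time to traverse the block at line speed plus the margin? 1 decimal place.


V = 119 / 3.6 = 33.0556 m/s
Block traversal time = 2589 / 33.0556 = 78.3227 s
Headway = 78.3227 + 12
Headway = 90.3 s

90.3


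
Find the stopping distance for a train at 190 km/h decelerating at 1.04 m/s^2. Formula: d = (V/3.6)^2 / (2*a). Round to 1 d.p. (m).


Convert speed: V = 190 / 3.6 = 52.7778 m/s
V^2 = 2785.4938
d = 2785.4938 / (2 * 1.04)
d = 2785.4938 / 2.08
d = 1339.2 m

1339.2


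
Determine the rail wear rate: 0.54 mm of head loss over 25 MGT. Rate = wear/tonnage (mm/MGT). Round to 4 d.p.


Wear rate = total wear / cumulative tonnage
Rate = 0.54 / 25
Rate = 0.0216 mm/MGT

0.0216


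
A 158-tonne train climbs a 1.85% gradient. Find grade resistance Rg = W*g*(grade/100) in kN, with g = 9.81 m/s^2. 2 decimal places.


Rg = W * 9.81 * grade / 100
Rg = 158 * 9.81 * 1.85 / 100
Rg = 1549.98 * 0.0185
Rg = 28.67 kN

28.67


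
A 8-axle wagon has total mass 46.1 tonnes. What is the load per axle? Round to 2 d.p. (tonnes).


Load per axle = total weight / number of axles
Load = 46.1 / 8
Load = 5.76 tonnes

5.76


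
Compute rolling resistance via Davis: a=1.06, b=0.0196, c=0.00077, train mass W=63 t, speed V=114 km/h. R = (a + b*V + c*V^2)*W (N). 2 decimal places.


b*V = 0.0196 * 114 = 2.2344
c*V^2 = 0.00077 * 12996 = 10.00692
R_per_t = 1.06 + 2.2344 + 10.00692 = 13.30132 N/t
R_total = 13.30132 * 63 = 837.98 N

837.98


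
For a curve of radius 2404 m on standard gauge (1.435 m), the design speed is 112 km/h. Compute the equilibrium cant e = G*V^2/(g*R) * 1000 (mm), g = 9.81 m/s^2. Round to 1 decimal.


Convert speed: V = 112 / 3.6 = 31.1111 m/s
Apply formula: e = 1.435 * 31.1111^2 / (9.81 * 2404)
e = 1.435 * 967.9012 / 23583.24
e = 0.058895 m = 58.9 mm

58.9


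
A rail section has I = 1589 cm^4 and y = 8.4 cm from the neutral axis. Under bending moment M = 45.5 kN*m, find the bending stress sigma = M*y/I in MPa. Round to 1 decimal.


Convert units:
M = 45.5 kN*m = 45500000 N*mm
y = 8.4 cm = 84 mm
I = 1589 cm^4 = 15890000 mm^4
sigma = 45500000 * 84 / 15890000
sigma = 240.5 MPa

240.5


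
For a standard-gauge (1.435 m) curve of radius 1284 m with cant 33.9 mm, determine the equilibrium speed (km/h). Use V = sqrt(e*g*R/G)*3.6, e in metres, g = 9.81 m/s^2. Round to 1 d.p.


Convert cant: e = 33.9 mm = 0.0339 m
V_ms = sqrt(0.0339 * 9.81 * 1284 / 1.435)
V_ms = sqrt(297.564987) = 17.2501 m/s
V = 17.2501 * 3.6 = 62.1 km/h

62.1


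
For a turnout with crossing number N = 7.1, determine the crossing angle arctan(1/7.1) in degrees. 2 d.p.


1/N = 1/7.1 = 0.140845
angle = arctan(0.140845) = 0.139925 rad
angle = 0.139925 * 180/pi = 8.02 degrees

8.02


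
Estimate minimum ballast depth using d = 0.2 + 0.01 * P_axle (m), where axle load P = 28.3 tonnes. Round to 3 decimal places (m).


d = 0.2 + 0.01 * 28.3
d = 0.2 + 0.283
d = 0.483 m

0.483


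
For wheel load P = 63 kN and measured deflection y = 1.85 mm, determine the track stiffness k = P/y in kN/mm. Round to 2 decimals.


Track stiffness k = P / y
k = 63 / 1.85
k = 34.05 kN/mm

34.05


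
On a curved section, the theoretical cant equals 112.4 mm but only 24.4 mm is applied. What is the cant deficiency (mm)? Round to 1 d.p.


Cant deficiency = equilibrium cant - actual cant
CD = 112.4 - 24.4
CD = 88.0 mm

88.0
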